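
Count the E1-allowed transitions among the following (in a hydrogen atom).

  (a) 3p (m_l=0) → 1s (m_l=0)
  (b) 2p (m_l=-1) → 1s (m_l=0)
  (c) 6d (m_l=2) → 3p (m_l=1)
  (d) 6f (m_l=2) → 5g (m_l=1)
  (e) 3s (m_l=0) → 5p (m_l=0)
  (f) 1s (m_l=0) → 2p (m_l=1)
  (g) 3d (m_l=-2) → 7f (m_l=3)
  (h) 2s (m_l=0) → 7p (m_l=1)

(a) allowed
(b) allowed
(c) allowed
(d) allowed
(e) allowed
(f) allowed
(g) forbidden — Δm_l = +5 (E1 requires Δm_l = 0, ±1)
(h) allowed
Total allowed: 7 of 8.

7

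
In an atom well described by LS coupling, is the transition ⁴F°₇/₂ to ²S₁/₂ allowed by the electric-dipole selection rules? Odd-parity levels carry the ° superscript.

Parity must change: odd → even — satisfied.
ΔL = 0, ±1 (not L=0↔0): L: 3 → 0, ΔL = -3 — violated.
ΔJ = 0, ±1 (not J=0↔0): J: 7/2 → 1/2, ΔJ = -3 — violated.
ΔS = 0: S: 3/2 → 1/2 — violated.
Rule(s) violated: ΔS, ΔL, ΔJ.

forbidden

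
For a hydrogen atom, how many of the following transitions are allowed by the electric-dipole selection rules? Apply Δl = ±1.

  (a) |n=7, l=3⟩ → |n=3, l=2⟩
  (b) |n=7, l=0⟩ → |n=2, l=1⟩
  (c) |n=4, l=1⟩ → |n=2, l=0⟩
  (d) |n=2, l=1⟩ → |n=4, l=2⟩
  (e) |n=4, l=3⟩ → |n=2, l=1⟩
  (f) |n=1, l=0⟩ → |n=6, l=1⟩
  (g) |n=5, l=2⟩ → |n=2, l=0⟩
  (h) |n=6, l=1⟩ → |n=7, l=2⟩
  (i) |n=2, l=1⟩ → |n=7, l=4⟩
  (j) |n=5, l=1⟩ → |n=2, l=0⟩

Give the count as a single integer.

(a) allowed
(b) allowed
(c) allowed
(d) allowed
(e) forbidden — Δl = -2 (E1 requires Δl = ±1)
(f) allowed
(g) forbidden — Δl = -2 (E1 requires Δl = ±1)
(h) allowed
(i) forbidden — Δl = +3 (E1 requires Δl = ±1)
(j) allowed
Total allowed: 7 of 10.

7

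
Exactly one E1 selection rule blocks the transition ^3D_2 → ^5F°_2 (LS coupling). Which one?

the ΔS = 0 rule

Reading off the term symbols: S 1→2, L 2→3, J 2→2, parity even→odd.
Parity must change: even → odd — satisfied.
ΔS = 0: S: 1 → 2 — violated.
ΔL = 0, ±1 (not L=0↔0): L: 2 → 3, ΔL = +1 — satisfied.
ΔJ = 0, ±1 (not J=0↔0): J: 2 → 2, ΔJ = +0 — satisfied.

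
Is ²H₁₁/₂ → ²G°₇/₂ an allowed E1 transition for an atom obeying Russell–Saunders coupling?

forbidden

Parity must change: even → odd — satisfied.
ΔS = 0: S: 1/2 → 1/2 — satisfied.
ΔL = 0, ±1 (not L=0↔0): L: 5 → 4, ΔL = -1 — satisfied.
ΔJ = 0, ±1 (not J=0↔0): J: 11/2 → 7/2, ΔJ = -2 — violated.
Rule(s) violated: ΔJ.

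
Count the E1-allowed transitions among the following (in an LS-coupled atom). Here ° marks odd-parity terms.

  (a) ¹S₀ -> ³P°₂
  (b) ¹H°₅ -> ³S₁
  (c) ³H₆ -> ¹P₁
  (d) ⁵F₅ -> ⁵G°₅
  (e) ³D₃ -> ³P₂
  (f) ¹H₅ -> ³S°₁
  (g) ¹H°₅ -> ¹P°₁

(a) forbidden (ΔS, ΔJ fail)
(b) forbidden (ΔS, ΔL, ΔJ fail)
(c) forbidden (parity, ΔS, ΔL, ΔJ fail)
(d) allowed
(e) forbidden (parity fails)
(f) forbidden (ΔS, ΔL, ΔJ fail)
(g) forbidden (parity, ΔL, ΔJ fail)
Total allowed: 1 of 7.

1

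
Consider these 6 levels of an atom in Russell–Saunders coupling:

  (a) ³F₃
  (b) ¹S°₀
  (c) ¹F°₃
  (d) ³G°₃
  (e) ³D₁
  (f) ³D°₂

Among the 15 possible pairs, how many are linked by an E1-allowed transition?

(a)–(b): forbidden (ΔS, ΔL, ΔJ).
(a)–(c): forbidden (ΔS).
(a)–(d): allowed.
(a)–(e): forbidden (parity, ΔJ).
(a)–(f): allowed.
(b)–(c): forbidden (parity, ΔL, ΔJ).
(b)–(d): forbidden (parity, ΔS, ΔL, ΔJ).
(b)–(e): forbidden (ΔS, ΔL).
(b)–(f): forbidden (parity, ΔS, ΔL, ΔJ).
(c)–(d): forbidden (parity, ΔS).
(c)–(e): forbidden (ΔS, ΔJ).
(c)–(f): forbidden (parity, ΔS).
(d)–(e): forbidden (ΔL, ΔJ).
(d)–(f): forbidden (parity, ΔL).
(e)–(f): allowed.
Allowed pairs: 3 of 15.

3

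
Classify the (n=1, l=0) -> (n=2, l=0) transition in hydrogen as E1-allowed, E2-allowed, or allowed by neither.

Δl = 0 − 0 = +0; l_i + l_f = 0.
E1 (Δl = ±1): not satisfied.
E2 (Δl = 0,±2, l_i+l_f ≥ 2): not satisfied.

neither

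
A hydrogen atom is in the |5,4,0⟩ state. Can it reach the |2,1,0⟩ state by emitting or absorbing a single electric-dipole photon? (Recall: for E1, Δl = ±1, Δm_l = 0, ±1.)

forbidden

Δl = 1 − 4 = -3; the E1 rule Δl = ±1 is violated.
Δm_l = 0 − (0) = +0. E1 requires Δm_l = 0, ±1: satisfied.
The transition is electric-dipole forbidden.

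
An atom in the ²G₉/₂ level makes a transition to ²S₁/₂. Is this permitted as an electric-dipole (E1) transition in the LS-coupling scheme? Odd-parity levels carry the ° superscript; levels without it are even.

Reading off the term symbols: S 1/2→1/2, L 4→0, J 9/2→1/2, parity even→even.
Parity must change: even → even — violated.
ΔS = 0: S: 1/2 → 1/2 — satisfied.
ΔL = 0, ±1 (not L=0↔0): L: 4 → 0, ΔL = -4 — violated.
ΔJ = 0, ±1 (not J=0↔0): J: 9/2 → 1/2, ΔJ = -4 — violated.
Rule(s) violated: parity, ΔL, ΔJ.

forbidden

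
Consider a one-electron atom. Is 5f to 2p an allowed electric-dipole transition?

forbidden

Δl = 1 − 3 = -2; the E1 rule Δl = ±1 is fails.
The transition is electric-dipole forbidden.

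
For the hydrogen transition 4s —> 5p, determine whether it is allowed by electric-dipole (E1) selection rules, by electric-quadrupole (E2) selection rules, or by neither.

Δl = 1 − 0 = +1; l_i + l_f = 1.
E1 (Δl = ±1): satisfied.
E2 (Δl = 0,±2, l_i+l_f ≥ 2): not satisfied.

E1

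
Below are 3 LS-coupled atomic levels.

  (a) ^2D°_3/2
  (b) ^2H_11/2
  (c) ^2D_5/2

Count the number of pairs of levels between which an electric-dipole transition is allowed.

1

(a)–(b): forbidden (ΔL, ΔJ).
(a)–(c): allowed.
(b)–(c): forbidden (parity, ΔL, ΔJ).
Allowed pairs: 1 of 3.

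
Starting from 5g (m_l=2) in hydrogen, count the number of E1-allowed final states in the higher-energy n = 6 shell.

6

E1 requires Δl = ±1, so l_f ∈ {3, 5}; with 0 ≤ l_f ≤ n_f−1 = 5, the allowed l_f values are {3, 5}.
For l_f = 3: m_f ∈ {m_i−1, m_i, m_i+1} ∩ [−3, 3] = {1, 2, 3} → 3 states.
For l_f = 5: m_f ∈ {m_i−1, m_i, m_i+1} ∩ [−5, 5] = {1, 2, 3} → 3 states.
Total: 6.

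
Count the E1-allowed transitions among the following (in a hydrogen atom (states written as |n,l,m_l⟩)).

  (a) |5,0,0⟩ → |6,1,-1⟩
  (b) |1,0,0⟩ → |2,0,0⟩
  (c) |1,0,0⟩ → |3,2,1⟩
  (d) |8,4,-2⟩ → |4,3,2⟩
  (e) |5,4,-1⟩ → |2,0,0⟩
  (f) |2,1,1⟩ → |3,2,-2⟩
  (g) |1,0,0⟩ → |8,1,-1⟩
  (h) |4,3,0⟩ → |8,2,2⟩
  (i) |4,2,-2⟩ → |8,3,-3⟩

3

(a) allowed
(b) forbidden — Δl = +0 (E1 requires Δl = ±1)
(c) forbidden — Δl = +2 (E1 requires Δl = ±1)
(d) forbidden — Δm_l = +4 (E1 requires Δm_l = 0, ±1)
(e) forbidden — Δl = -4 (E1 requires Δl = ±1)
(f) forbidden — Δm_l = -3 (E1 requires Δm_l = 0, ±1)
(g) allowed
(h) forbidden — Δm_l = +2 (E1 requires Δm_l = 0, ±1)
(i) allowed
Total allowed: 3 of 9.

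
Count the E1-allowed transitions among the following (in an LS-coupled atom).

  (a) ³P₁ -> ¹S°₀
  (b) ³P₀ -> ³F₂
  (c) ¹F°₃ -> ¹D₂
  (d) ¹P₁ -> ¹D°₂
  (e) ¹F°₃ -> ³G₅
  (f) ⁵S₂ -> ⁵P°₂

3

(a) forbidden (ΔS fails)
(b) forbidden (parity, ΔL, ΔJ fail)
(c) allowed
(d) allowed
(e) forbidden (ΔS, ΔJ fail)
(f) allowed
Total allowed: 3 of 6.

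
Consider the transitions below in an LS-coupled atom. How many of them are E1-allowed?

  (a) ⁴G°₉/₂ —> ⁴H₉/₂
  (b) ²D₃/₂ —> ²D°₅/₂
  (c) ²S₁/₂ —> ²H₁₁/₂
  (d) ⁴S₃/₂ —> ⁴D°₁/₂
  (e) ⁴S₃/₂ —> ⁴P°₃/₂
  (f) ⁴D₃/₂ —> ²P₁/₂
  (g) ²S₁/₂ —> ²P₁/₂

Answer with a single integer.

(a) allowed
(b) allowed
(c) forbidden (parity, ΔL, ΔJ fail)
(d) forbidden (ΔL fails)
(e) allowed
(f) forbidden (parity, ΔS fail)
(g) forbidden (parity fails)
Total allowed: 3 of 7.

3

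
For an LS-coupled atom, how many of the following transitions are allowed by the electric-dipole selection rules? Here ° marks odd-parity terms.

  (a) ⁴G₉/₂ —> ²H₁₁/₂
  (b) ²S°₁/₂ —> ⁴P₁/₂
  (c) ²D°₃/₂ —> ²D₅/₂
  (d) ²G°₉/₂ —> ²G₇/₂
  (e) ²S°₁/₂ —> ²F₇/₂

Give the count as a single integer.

(a) forbidden (parity, ΔS fail)
(b) forbidden (ΔS fails)
(c) allowed
(d) allowed
(e) forbidden (ΔL, ΔJ fail)
Total allowed: 2 of 5.

2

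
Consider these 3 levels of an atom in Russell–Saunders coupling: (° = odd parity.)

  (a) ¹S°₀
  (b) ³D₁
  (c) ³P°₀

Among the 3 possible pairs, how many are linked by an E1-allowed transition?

1

(a)–(b): forbidden (ΔS, ΔL).
(a)–(c): forbidden (parity, ΔS, ΔJ).
(b)–(c): allowed.
Allowed pairs: 1 of 3.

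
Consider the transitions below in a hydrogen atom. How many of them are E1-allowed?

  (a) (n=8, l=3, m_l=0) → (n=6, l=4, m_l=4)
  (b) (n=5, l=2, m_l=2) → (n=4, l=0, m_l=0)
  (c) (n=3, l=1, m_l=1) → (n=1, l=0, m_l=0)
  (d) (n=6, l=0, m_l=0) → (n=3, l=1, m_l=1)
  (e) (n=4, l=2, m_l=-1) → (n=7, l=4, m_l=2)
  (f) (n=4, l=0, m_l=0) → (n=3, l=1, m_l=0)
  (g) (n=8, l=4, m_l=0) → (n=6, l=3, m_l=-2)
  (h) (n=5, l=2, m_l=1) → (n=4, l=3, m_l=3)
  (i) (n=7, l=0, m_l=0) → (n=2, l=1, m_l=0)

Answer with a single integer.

4

(a) forbidden — Δm_l = +4 (E1 requires Δm_l = 0, ±1)
(b) forbidden — Δl = -2 (E1 requires Δl = ±1); Δm_l = -2 (E1 requires Δm_l = 0, ±1)
(c) allowed
(d) allowed
(e) forbidden — Δl = +2 (E1 requires Δl = ±1); Δm_l = +3 (E1 requires Δm_l = 0, ±1)
(f) allowed
(g) forbidden — Δm_l = -2 (E1 requires Δm_l = 0, ±1)
(h) forbidden — Δm_l = +2 (E1 requires Δm_l = 0, ±1)
(i) allowed
Total allowed: 4 of 9.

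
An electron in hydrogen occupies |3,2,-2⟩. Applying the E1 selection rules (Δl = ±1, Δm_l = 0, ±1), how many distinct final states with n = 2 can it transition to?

E1 requires Δl = ±1, so l_f ∈ {1, 3}; with 0 ≤ l_f ≤ n_f−1 = 1, the allowed l_f values are {1}.
For l_f = 1: m_f ∈ {m_i−1, m_i, m_i+1} ∩ [−1, 1] = {-1} → 1 state.
Total: 1.

1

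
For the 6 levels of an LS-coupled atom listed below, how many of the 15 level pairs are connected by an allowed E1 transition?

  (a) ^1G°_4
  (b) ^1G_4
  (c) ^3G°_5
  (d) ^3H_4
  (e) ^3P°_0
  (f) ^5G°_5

2

(a)–(b): allowed.
(a)–(c): forbidden (parity, ΔS).
(a)–(d): forbidden (ΔS).
(a)–(e): forbidden (parity, ΔS, ΔL, ΔJ).
(a)–(f): forbidden (parity, ΔS).
(b)–(c): forbidden (ΔS).
(b)–(d): forbidden (parity, ΔS).
(b)–(e): forbidden (ΔS, ΔL, ΔJ).
(b)–(f): forbidden (ΔS).
(c)–(d): allowed.
(c)–(e): forbidden (parity, ΔL, ΔJ).
(c)–(f): forbidden (parity, ΔS).
(d)–(e): forbidden (ΔL, ΔJ).
(d)–(f): forbidden (ΔS).
(e)–(f): forbidden (parity, ΔS, ΔL, ΔJ).
Allowed pairs: 2 of 15.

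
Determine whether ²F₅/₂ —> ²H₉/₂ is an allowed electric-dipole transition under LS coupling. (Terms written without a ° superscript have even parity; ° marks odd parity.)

Initial level: S=1/2, L=3, J=5/2, parity even. Final level: S=1/2, L=5, J=9/2, parity even.
Parity must change: even → even — fails.
ΔS = 0: S: 1/2 → 1/2 — passes.
ΔL = 0, ±1 (not L=0↔0): L: 3 → 5, ΔL = +2 — fails.
ΔJ = 0, ±1 (not J=0↔0): J: 5/2 → 9/2, ΔJ = +2 — fails.
Rule(s) violated: parity, ΔL, ΔJ.

forbidden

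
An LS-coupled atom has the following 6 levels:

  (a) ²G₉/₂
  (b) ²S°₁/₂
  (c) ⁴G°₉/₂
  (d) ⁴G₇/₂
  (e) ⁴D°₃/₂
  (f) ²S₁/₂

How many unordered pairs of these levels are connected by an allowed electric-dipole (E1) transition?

(a)–(b): forbidden (ΔL, ΔJ).
(a)–(c): forbidden (ΔS).
(a)–(d): forbidden (parity, ΔS).
(a)–(e): forbidden (ΔS, ΔL, ΔJ).
(a)–(f): forbidden (parity, ΔL, ΔJ).
(b)–(c): forbidden (parity, ΔS, ΔL, ΔJ).
(b)–(d): forbidden (ΔS, ΔL, ΔJ).
(b)–(e): forbidden (parity, ΔS, ΔL).
(b)–(f): forbidden (ΔL).
(c)–(d): allowed.
(c)–(e): forbidden (parity, ΔL, ΔJ).
(c)–(f): forbidden (ΔS, ΔL, ΔJ).
(d)–(e): forbidden (ΔL, ΔJ).
(d)–(f): forbidden (parity, ΔS, ΔL, ΔJ).
(e)–(f): forbidden (ΔS, ΔL).
Allowed pairs: 1 of 15.

1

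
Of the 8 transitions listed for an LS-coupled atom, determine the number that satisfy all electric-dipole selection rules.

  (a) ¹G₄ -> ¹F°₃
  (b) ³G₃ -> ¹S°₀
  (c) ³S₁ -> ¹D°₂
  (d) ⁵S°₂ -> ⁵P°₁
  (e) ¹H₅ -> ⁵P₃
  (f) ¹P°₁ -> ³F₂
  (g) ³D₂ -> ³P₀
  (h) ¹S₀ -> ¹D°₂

1

(a) allowed
(b) forbidden (ΔS, ΔL, ΔJ fail)
(c) forbidden (ΔS, ΔL fail)
(d) forbidden (parity fails)
(e) forbidden (parity, ΔS, ΔL, ΔJ fail)
(f) forbidden (ΔS, ΔL fail)
(g) forbidden (parity, ΔJ fail)
(h) forbidden (ΔL, ΔJ fail)
Total allowed: 1 of 8.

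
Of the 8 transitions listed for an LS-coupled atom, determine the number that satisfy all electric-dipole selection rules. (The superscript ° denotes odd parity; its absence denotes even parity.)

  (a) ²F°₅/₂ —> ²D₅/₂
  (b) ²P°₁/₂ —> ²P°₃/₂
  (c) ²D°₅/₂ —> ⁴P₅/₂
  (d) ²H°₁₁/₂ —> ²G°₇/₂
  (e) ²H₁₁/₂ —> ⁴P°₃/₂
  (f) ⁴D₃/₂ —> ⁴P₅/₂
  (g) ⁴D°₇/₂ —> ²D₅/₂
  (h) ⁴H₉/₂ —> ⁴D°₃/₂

1

(a) allowed
(b) forbidden (parity fails)
(c) forbidden (ΔS fails)
(d) forbidden (parity, ΔJ fail)
(e) forbidden (ΔS, ΔL, ΔJ fail)
(f) forbidden (parity fails)
(g) forbidden (ΔS fails)
(h) forbidden (ΔL, ΔJ fail)
Total allowed: 1 of 8.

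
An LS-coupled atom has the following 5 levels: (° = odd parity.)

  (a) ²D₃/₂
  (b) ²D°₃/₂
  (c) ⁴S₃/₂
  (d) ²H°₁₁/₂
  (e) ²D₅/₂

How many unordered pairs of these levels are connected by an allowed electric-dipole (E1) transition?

(a)–(b): allowed.
(a)–(c): forbidden (parity, ΔS, ΔL).
(a)–(d): forbidden (ΔL, ΔJ).
(a)–(e): forbidden (parity).
(b)–(c): forbidden (ΔS, ΔL).
(b)–(d): forbidden (parity, ΔL, ΔJ).
(b)–(e): allowed.
(c)–(d): forbidden (ΔS, ΔL, ΔJ).
(c)–(e): forbidden (parity, ΔS, ΔL).
(d)–(e): forbidden (ΔL, ΔJ).
Allowed pairs: 2 of 10.

2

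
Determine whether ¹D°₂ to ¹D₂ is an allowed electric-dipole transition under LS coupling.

allowed

ΔJ = 0, ±1 (not J=0↔0): J: 2 → 2, ΔJ = +0 — ✓.
ΔL = 0, ±1 (not L=0↔0): L: 2 → 2, ΔL = +0 — ✓.
Parity must change: odd → even — ✓.
ΔS = 0: S: 0 → 0 — ✓.
All four E1 rules are satisfied.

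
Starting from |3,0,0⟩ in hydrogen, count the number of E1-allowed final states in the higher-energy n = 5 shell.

3

E1 requires Δl = ±1, so l_f ∈ {-1, 1}; with 0 ≤ l_f ≤ n_f−1 = 4, the allowed l_f values are {1}.
For l_f = 1: m_f ∈ {m_i−1, m_i, m_i+1} ∩ [−1, 1] = {-1, 0, 1} → 3 states.
Total: 3.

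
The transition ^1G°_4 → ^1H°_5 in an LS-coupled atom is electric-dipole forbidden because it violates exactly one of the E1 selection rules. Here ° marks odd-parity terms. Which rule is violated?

parity

Initial level: S=0, L=4, J=4, parity odd. Final level: S=0, L=5, J=5, parity odd.
Parity must change: odd → odd — ✗.
ΔS = 0: S: 0 → 0 — ✓.
ΔL = 0, ±1 (not L=0↔0): L: 4 → 5, ΔL = +1 — ✓.
ΔJ = 0, ±1 (not J=0↔0): J: 4 → 5, ΔJ = +1 — ✓.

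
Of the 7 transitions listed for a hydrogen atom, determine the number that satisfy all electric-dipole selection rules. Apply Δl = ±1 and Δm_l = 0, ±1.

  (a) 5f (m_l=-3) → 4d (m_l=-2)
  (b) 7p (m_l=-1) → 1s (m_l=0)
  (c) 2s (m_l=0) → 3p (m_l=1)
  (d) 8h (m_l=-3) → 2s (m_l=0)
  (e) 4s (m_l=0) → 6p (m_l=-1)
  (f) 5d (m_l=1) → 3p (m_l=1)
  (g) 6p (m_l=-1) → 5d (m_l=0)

6

(a) allowed
(b) allowed
(c) allowed
(d) forbidden — Δl = -5 (E1 requires Δl = ±1); Δm_l = +3 (E1 requires Δm_l = 0, ±1)
(e) allowed
(f) allowed
(g) allowed
Total allowed: 6 of 7.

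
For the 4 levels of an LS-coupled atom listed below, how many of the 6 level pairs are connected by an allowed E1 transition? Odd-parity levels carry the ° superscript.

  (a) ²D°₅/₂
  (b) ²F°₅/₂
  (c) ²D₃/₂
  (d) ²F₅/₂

(a)–(b): forbidden (parity).
(a)–(c): allowed.
(a)–(d): allowed.
(b)–(c): allowed.
(b)–(d): allowed.
(c)–(d): forbidden (parity).
Allowed pairs: 4 of 6.

4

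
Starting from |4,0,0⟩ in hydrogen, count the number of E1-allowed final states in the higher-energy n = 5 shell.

E1 requires Δl = ±1, so l_f ∈ {-1, 1}; with 0 ≤ l_f ≤ n_f−1 = 4, the allowed l_f values are {1}.
For l_f = 1: m_f ∈ {m_i−1, m_i, m_i+1} ∩ [−1, 1] = {-1, 0, 1} → 3 states.
Total: 3.

3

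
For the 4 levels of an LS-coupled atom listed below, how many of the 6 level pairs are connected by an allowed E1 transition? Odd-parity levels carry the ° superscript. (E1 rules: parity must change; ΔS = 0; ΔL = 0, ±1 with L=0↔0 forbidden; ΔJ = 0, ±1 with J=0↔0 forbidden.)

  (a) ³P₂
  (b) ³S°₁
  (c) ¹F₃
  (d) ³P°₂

2

(a)–(b): allowed.
(a)–(c): forbidden (parity, ΔS, ΔL).
(a)–(d): allowed.
(b)–(c): forbidden (ΔS, ΔL, ΔJ).
(b)–(d): forbidden (parity).
(c)–(d): forbidden (ΔS, ΔL).
Allowed pairs: 2 of 6.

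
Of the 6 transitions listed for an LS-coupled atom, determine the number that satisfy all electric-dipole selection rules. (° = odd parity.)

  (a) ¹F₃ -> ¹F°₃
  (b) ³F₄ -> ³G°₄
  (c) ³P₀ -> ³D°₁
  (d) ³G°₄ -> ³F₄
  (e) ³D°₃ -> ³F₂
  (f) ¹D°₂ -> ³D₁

(a) allowed
(b) allowed
(c) allowed
(d) allowed
(e) allowed
(f) forbidden (ΔS fails)
Total allowed: 5 of 6.

5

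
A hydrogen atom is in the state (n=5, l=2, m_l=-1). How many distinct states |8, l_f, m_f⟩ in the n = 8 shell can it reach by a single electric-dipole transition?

E1 requires Δl = ±1, so l_f ∈ {1, 3}; with 0 ≤ l_f ≤ n_f−1 = 7, the allowed l_f values are {1, 3}.
For l_f = 1: m_f ∈ {m_i−1, m_i, m_i+1} ∩ [−1, 1] = {-1, 0} → 2 states.
For l_f = 3: m_f ∈ {m_i−1, m_i, m_i+1} ∩ [−3, 3] = {-2, -1, 0} → 3 states.
Total: 5.

5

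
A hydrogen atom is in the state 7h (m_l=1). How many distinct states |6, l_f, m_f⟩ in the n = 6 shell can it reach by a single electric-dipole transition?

3

E1 requires Δl = ±1, so l_f ∈ {4, 6}; with 0 ≤ l_f ≤ n_f−1 = 5, the allowed l_f values are {4}.
For l_f = 4: m_f ∈ {m_i−1, m_i, m_i+1} ∩ [−4, 4] = {0, 1, 2} → 3 states.
Total: 3.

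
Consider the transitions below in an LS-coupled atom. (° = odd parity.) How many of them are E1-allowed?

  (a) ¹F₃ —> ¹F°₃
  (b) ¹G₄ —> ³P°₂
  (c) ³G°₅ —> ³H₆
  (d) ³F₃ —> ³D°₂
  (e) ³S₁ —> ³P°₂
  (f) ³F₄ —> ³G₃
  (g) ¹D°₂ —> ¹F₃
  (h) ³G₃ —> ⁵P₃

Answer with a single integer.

5

(a) allowed
(b) forbidden (ΔS, ΔL, ΔJ fail)
(c) allowed
(d) allowed
(e) allowed
(f) forbidden (parity fails)
(g) allowed
(h) forbidden (parity, ΔS, ΔL fail)
Total allowed: 5 of 8.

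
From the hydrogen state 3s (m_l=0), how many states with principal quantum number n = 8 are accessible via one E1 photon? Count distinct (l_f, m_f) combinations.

3

E1 requires Δl = ±1, so l_f ∈ {-1, 1}; with 0 ≤ l_f ≤ n_f−1 = 7, the allowed l_f values are {1}.
For l_f = 1: m_f ∈ {m_i−1, m_i, m_i+1} ∩ [−1, 1] = {-1, 0, 1} → 3 states.
Total: 3.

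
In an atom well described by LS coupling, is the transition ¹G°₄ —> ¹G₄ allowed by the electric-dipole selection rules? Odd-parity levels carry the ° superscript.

Parity must change: odd → even — ok.
ΔS = 0: S: 0 → 0 — ok.
ΔL = 0, ±1 (not L=0↔0): L: 4 → 4, ΔL = +0 — ok.
ΔJ = 0, ±1 (not J=0↔0): J: 4 → 4, ΔJ = +0 — ok.
All four E1 rules are satisfied.

allowed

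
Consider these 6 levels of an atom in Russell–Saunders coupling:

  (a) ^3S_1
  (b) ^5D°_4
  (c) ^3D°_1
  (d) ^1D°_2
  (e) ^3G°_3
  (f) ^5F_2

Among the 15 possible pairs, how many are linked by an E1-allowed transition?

(a)–(b): forbidden (ΔS, ΔL, ΔJ).
(a)–(c): forbidden (ΔL).
(a)–(d): forbidden (ΔS, ΔL).
(a)–(e): forbidden (ΔL, ΔJ).
(a)–(f): forbidden (parity, ΔS, ΔL).
(b)–(c): forbidden (parity, ΔS, ΔJ).
(b)–(d): forbidden (parity, ΔS, ΔJ).
(b)–(e): forbidden (parity, ΔS, ΔL).
(b)–(f): forbidden (ΔJ).
(c)–(d): forbidden (parity, ΔS).
(c)–(e): forbidden (parity, ΔL, ΔJ).
(c)–(f): forbidden (ΔS).
(d)–(e): forbidden (parity, ΔS, ΔL).
(d)–(f): forbidden (ΔS).
(e)–(f): forbidden (ΔS).
Allowed pairs: 0 of 15.

0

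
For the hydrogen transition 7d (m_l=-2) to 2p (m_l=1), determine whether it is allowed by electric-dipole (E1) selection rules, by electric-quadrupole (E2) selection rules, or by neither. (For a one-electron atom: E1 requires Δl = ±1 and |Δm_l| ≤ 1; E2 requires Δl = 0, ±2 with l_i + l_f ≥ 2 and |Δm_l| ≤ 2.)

neither

Δl = 1 − 2 = -1; l_i + l_f = 3.
Δm_l = +3.
E1 (Δl = ±1, |Δm_l| ≤ 1): not satisfied.
E2 (Δl = 0,±2, l_i+l_f ≥ 2, |Δm_l| ≤ 2): not satisfied.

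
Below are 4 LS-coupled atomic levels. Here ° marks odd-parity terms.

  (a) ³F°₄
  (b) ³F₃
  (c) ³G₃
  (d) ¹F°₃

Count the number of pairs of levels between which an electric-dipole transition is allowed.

2

(a)–(b): allowed.
(a)–(c): allowed.
(a)–(d): forbidden (parity, ΔS).
(b)–(c): forbidden (parity).
(b)–(d): forbidden (ΔS).
(c)–(d): forbidden (ΔS).
Allowed pairs: 2 of 6.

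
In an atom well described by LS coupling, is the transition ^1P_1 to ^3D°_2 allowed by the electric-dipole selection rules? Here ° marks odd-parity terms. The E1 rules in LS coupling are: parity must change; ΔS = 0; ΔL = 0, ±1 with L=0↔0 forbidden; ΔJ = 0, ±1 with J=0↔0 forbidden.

Reading off the term symbols: S 0→1, L 1→2, J 1→2, parity even→odd.
Parity must change: even → odd — ok.
ΔS = 0: S: 0 → 1 — fails.
ΔL = 0, ±1 (not L=0↔0): L: 1 → 2, ΔL = +1 — ok.
ΔJ = 0, ±1 (not J=0↔0): J: 1 → 2, ΔJ = +1 — ok.
Rule(s) violated: ΔS.

forbidden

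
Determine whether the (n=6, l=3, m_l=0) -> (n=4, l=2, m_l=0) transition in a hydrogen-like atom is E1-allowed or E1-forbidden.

Δl = 2 − 3 = -1; the E1 rule Δl = ±1 is passes.
Δm_l = 0 − (0) = +0. E1 requires Δm_l = 0, ±1: passes.
All E1 selection rules are satisfied.

allowed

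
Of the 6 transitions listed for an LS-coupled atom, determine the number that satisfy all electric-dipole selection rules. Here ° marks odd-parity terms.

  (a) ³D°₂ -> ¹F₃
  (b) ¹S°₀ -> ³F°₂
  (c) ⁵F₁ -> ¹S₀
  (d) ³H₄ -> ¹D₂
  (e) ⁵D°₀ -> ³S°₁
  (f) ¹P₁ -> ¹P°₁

(a) forbidden (ΔS fails)
(b) forbidden (parity, ΔS, ΔL, ΔJ fail)
(c) forbidden (parity, ΔS, ΔL fail)
(d) forbidden (parity, ΔS, ΔL, ΔJ fail)
(e) forbidden (parity, ΔS, ΔL fail)
(f) allowed
Total allowed: 1 of 6.

1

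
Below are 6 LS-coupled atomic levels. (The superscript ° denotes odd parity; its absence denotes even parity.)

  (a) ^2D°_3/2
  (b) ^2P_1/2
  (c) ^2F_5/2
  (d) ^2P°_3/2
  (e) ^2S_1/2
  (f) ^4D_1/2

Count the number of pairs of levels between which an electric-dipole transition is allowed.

4

(a)–(b): allowed.
(a)–(c): allowed.
(a)–(d): forbidden (parity).
(a)–(e): forbidden (ΔL).
(a)–(f): forbidden (ΔS).
(b)–(c): forbidden (parity, ΔL, ΔJ).
(b)–(d): allowed.
(b)–(e): forbidden (parity).
(b)–(f): forbidden (parity, ΔS).
(c)–(d): forbidden (ΔL).
(c)–(e): forbidden (parity, ΔL, ΔJ).
(c)–(f): forbidden (parity, ΔS, ΔJ).
(d)–(e): allowed.
(d)–(f): forbidden (ΔS).
(e)–(f): forbidden (parity, ΔS, ΔL).
Allowed pairs: 4 of 15.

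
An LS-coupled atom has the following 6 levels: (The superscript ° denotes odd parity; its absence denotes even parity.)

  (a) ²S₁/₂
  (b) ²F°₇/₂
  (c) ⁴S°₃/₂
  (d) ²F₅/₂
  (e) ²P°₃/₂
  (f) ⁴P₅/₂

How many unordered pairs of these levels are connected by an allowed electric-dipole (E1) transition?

3

(a)–(b): forbidden (ΔL, ΔJ).
(a)–(c): forbidden (ΔS, ΔL).
(a)–(d): forbidden (parity, ΔL, ΔJ).
(a)–(e): allowed.
(a)–(f): forbidden (parity, ΔS, ΔJ).
(b)–(c): forbidden (parity, ΔS, ΔL, ΔJ).
(b)–(d): allowed.
(b)–(e): forbidden (parity, ΔL, ΔJ).
(b)–(f): forbidden (ΔS, ΔL).
(c)–(d): forbidden (ΔS, ΔL).
(c)–(e): forbidden (parity, ΔS).
(c)–(f): allowed.
(d)–(e): forbidden (ΔL).
(d)–(f): forbidden (parity, ΔS, ΔL).
(e)–(f): forbidden (ΔS).
Allowed pairs: 3 of 15.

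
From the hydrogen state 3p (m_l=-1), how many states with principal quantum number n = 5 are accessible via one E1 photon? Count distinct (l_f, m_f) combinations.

E1 requires Δl = ±1, so l_f ∈ {0, 2}; with 0 ≤ l_f ≤ n_f−1 = 4, the allowed l_f values are {0, 2}.
For l_f = 0: m_f ∈ {m_i−1, m_i, m_i+1} ∩ [−0, 0] = {0} → 1 state.
For l_f = 2: m_f ∈ {m_i−1, m_i, m_i+1} ∩ [−2, 2] = {-2, -1, 0} → 3 states.
Total: 4.

4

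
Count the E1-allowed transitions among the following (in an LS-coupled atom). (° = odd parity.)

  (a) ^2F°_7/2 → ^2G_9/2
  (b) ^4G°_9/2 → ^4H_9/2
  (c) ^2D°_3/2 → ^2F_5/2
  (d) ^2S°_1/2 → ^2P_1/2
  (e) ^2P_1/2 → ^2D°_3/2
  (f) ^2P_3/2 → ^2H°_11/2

(a) allowed
(b) allowed
(c) allowed
(d) allowed
(e) allowed
(f) forbidden (ΔL, ΔJ fail)
Total allowed: 5 of 6.

5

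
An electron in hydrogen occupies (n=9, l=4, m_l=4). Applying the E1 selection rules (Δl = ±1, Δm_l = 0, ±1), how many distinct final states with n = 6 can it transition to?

4

E1 requires Δl = ±1, so l_f ∈ {3, 5}; with 0 ≤ l_f ≤ n_f−1 = 5, the allowed l_f values are {3, 5}.
For l_f = 3: m_f ∈ {m_i−1, m_i, m_i+1} ∩ [−3, 3] = {3} → 1 state.
For l_f = 5: m_f ∈ {m_i−1, m_i, m_i+1} ∩ [−5, 5] = {3, 4, 5} → 3 states.
Total: 4.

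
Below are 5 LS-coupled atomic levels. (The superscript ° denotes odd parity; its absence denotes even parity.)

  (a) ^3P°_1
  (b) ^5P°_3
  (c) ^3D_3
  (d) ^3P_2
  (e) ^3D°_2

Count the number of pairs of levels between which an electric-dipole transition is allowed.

(a)–(b): forbidden (parity, ΔS, ΔJ).
(a)–(c): forbidden (ΔJ).
(a)–(d): allowed.
(a)–(e): forbidden (parity).
(b)–(c): forbidden (ΔS).
(b)–(d): forbidden (ΔS).
(b)–(e): forbidden (parity, ΔS).
(c)–(d): forbidden (parity).
(c)–(e): allowed.
(d)–(e): allowed.
Allowed pairs: 3 of 10.

3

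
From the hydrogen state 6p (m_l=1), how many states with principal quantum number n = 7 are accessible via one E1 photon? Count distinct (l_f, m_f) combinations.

E1 requires Δl = ±1, so l_f ∈ {0, 2}; with 0 ≤ l_f ≤ n_f−1 = 6, the allowed l_f values are {0, 2}.
For l_f = 0: m_f ∈ {m_i−1, m_i, m_i+1} ∩ [−0, 0] = {0} → 1 state.
For l_f = 2: m_f ∈ {m_i−1, m_i, m_i+1} ∩ [−2, 2] = {0, 1, 2} → 3 states.
Total: 4.

4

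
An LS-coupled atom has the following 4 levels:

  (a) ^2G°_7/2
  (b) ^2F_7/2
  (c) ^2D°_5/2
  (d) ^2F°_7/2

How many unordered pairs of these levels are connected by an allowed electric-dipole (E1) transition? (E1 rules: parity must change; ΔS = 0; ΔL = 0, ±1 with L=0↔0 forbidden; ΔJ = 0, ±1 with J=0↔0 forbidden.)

(a)–(b): allowed.
(a)–(c): forbidden (parity, ΔL).
(a)–(d): forbidden (parity).
(b)–(c): allowed.
(b)–(d): allowed.
(c)–(d): forbidden (parity).
Allowed pairs: 3 of 6.

3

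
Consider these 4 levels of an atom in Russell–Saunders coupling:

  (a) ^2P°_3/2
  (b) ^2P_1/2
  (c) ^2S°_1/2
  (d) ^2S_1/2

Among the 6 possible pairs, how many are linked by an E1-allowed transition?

3

(a)–(b): allowed.
(a)–(c): forbidden (parity).
(a)–(d): allowed.
(b)–(c): allowed.
(b)–(d): forbidden (parity).
(c)–(d): forbidden (ΔL).
Allowed pairs: 3 of 6.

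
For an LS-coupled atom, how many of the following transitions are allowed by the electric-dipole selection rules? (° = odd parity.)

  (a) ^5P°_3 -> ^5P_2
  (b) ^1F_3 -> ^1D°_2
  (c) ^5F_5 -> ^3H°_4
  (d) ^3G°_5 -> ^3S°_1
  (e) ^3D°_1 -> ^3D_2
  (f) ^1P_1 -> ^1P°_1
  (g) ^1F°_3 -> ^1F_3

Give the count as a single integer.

5

(a) allowed
(b) allowed
(c) forbidden (ΔS, ΔL fail)
(d) forbidden (parity, ΔL, ΔJ fail)
(e) allowed
(f) allowed
(g) allowed
Total allowed: 5 of 7.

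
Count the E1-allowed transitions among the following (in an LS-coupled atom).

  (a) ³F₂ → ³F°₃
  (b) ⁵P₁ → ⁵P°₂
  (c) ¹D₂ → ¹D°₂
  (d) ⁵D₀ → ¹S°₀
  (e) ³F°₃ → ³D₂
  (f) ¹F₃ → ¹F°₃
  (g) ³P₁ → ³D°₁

6

(a) allowed
(b) allowed
(c) allowed
(d) forbidden (ΔS, ΔL, ΔJ fail)
(e) allowed
(f) allowed
(g) allowed
Total allowed: 6 of 7.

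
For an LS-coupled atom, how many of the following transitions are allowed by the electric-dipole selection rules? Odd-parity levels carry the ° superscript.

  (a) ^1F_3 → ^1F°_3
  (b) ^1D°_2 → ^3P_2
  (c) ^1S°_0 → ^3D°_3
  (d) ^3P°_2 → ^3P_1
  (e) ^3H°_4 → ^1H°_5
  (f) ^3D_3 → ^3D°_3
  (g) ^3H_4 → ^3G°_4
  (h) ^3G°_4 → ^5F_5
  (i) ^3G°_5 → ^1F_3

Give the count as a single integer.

4

(a) allowed
(b) forbidden (ΔS fails)
(c) forbidden (parity, ΔS, ΔL, ΔJ fail)
(d) allowed
(e) forbidden (parity, ΔS fail)
(f) allowed
(g) allowed
(h) forbidden (ΔS fails)
(i) forbidden (ΔS, ΔJ fail)
Total allowed: 4 of 9.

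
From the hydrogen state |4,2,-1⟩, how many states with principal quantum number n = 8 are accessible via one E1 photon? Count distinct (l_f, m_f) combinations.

5

E1 requires Δl = ±1, so l_f ∈ {1, 3}; with 0 ≤ l_f ≤ n_f−1 = 7, the allowed l_f values are {1, 3}.
For l_f = 1: m_f ∈ {m_i−1, m_i, m_i+1} ∩ [−1, 1] = {-1, 0} → 2 states.
For l_f = 3: m_f ∈ {m_i−1, m_i, m_i+1} ∩ [−3, 3] = {-2, -1, 0} → 3 states.
Total: 5.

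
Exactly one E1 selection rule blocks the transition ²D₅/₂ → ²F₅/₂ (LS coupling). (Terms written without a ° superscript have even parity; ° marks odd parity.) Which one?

parity

Initial level: S=1/2, L=2, J=5/2, parity even. Final level: S=1/2, L=3, J=5/2, parity even.
Parity must change: even → even — violated.
ΔS = 0: S: 1/2 → 1/2 — satisfied.
ΔL = 0, ±1 (not L=0↔0): L: 2 → 3, ΔL = +1 — satisfied.
ΔJ = 0, ±1 (not J=0↔0): J: 5/2 → 5/2, ΔJ = +0 — satisfied.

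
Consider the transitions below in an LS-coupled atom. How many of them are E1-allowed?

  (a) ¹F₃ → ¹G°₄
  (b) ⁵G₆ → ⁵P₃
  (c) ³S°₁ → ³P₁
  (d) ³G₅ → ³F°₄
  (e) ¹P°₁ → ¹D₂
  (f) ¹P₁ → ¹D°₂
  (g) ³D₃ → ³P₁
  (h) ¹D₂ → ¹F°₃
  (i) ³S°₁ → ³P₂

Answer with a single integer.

7

(a) allowed
(b) forbidden (parity, ΔL, ΔJ fail)
(c) allowed
(d) allowed
(e) allowed
(f) allowed
(g) forbidden (parity, ΔJ fail)
(h) allowed
(i) allowed
Total allowed: 7 of 9.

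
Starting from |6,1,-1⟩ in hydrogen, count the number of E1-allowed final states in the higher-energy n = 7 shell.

E1 requires Δl = ±1, so l_f ∈ {0, 2}; with 0 ≤ l_f ≤ n_f−1 = 6, the allowed l_f values are {0, 2}.
For l_f = 0: m_f ∈ {m_i−1, m_i, m_i+1} ∩ [−0, 0] = {0} → 1 state.
For l_f = 2: m_f ∈ {m_i−1, m_i, m_i+1} ∩ [−2, 2] = {-2, -1, 0} → 3 states.
Total: 4.

4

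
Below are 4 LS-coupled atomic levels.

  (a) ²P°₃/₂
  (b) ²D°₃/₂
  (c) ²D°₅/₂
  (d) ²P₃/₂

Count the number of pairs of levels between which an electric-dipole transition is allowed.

3

(a)–(b): forbidden (parity).
(a)–(c): forbidden (parity).
(a)–(d): allowed.
(b)–(c): forbidden (parity).
(b)–(d): allowed.
(c)–(d): allowed.
Allowed pairs: 3 of 6.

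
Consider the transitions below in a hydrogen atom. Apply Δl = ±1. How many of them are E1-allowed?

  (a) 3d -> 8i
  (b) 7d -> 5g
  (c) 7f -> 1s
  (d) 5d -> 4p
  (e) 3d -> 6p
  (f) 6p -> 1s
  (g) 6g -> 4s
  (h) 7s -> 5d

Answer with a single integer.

3

(a) forbidden — Δl = +4 (E1 requires Δl = ±1)
(b) forbidden — Δl = +2 (E1 requires Δl = ±1)
(c) forbidden — Δl = -3 (E1 requires Δl = ±1)
(d) allowed
(e) allowed
(f) allowed
(g) forbidden — Δl = -4 (E1 requires Δl = ±1)
(h) forbidden — Δl = +2 (E1 requires Δl = ±1)
Total allowed: 3 of 8.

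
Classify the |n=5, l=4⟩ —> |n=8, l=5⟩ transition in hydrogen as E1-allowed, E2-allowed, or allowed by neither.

Δl = 5 − 4 = +1; l_i + l_f = 9.
E1 (Δl = ±1): satisfied.
E2 (Δl = 0,±2, l_i+l_f ≥ 2): not satisfied.

E1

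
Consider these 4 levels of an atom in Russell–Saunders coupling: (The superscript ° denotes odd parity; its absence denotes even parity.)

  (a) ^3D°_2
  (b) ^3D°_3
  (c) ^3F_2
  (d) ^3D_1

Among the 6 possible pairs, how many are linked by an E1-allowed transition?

(a)–(b): forbidden (parity).
(a)–(c): allowed.
(a)–(d): allowed.
(b)–(c): allowed.
(b)–(d): forbidden (ΔJ).
(c)–(d): forbidden (parity).
Allowed pairs: 3 of 6.

3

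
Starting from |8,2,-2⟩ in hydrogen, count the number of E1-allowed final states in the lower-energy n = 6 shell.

4

E1 requires Δl = ±1, so l_f ∈ {1, 3}; with 0 ≤ l_f ≤ n_f−1 = 5, the allowed l_f values are {1, 3}.
For l_f = 1: m_f ∈ {m_i−1, m_i, m_i+1} ∩ [−1, 1] = {-1} → 1 state.
For l_f = 3: m_f ∈ {m_i−1, m_i, m_i+1} ∩ [−3, 3] = {-3, -2, -1} → 3 states.
Total: 4.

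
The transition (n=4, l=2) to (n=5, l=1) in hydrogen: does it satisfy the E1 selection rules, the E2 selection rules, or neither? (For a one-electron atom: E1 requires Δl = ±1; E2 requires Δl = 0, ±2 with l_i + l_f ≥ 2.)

Δl = 1 − 2 = -1; l_i + l_f = 3.
E1 (Δl = ±1): satisfied.
E2 (Δl = 0,±2, l_i+l_f ≥ 2): not satisfied.

E1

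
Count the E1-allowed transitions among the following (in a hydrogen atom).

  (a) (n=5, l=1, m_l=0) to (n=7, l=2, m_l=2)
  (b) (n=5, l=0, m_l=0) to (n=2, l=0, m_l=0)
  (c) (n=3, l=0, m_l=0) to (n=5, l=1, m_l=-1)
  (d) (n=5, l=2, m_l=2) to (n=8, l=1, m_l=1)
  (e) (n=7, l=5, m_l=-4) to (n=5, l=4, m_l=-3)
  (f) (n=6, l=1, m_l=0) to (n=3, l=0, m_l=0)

4

(a) forbidden — Δm_l = +2 (E1 requires Δm_l = 0, ±1)
(b) forbidden — Δl = +0 (E1 requires Δl = ±1)
(c) allowed
(d) allowed
(e) allowed
(f) allowed
Total allowed: 4 of 6.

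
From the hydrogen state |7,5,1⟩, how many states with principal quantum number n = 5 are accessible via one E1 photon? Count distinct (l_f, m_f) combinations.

3

E1 requires Δl = ±1, so l_f ∈ {4, 6}; with 0 ≤ l_f ≤ n_f−1 = 4, the allowed l_f values are {4}.
For l_f = 4: m_f ∈ {m_i−1, m_i, m_i+1} ∩ [−4, 4] = {0, 1, 2} → 3 states.
Total: 3.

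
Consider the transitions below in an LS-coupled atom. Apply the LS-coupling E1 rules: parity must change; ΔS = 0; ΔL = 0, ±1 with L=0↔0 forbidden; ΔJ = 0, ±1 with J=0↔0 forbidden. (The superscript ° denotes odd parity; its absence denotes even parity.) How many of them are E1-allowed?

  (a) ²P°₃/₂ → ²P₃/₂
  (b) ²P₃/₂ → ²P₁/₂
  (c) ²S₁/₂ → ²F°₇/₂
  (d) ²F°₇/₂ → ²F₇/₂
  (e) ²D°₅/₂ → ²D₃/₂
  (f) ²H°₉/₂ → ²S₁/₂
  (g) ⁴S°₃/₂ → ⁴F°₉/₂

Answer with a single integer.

(a) allowed
(b) forbidden (parity fails)
(c) forbidden (ΔL, ΔJ fail)
(d) allowed
(e) allowed
(f) forbidden (ΔL, ΔJ fail)
(g) forbidden (parity, ΔL, ΔJ fail)
Total allowed: 3 of 7.

3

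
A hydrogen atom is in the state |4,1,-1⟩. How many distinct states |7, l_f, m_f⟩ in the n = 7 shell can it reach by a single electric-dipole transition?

E1 requires Δl = ±1, so l_f ∈ {0, 2}; with 0 ≤ l_f ≤ n_f−1 = 6, the allowed l_f values are {0, 2}.
For l_f = 0: m_f ∈ {m_i−1, m_i, m_i+1} ∩ [−0, 0] = {0} → 1 state.
For l_f = 2: m_f ∈ {m_i−1, m_i, m_i+1} ∩ [−2, 2] = {-2, -1, 0} → 3 states.
Total: 4.

4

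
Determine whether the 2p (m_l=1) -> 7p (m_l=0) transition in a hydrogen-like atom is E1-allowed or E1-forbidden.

forbidden

Initial l = 1, final l = 1, so Δl = +0. E1 requires Δl = ±1: violated.
m_l: 1 → 0 (Δm_l = -1). |Δm_l| ≤ 1 satisfied.
The transition is electric-dipole forbidden.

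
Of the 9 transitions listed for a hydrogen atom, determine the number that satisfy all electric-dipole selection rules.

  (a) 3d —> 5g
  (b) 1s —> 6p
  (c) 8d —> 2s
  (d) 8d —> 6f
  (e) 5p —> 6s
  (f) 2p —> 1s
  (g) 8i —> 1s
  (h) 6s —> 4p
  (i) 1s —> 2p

6

(a) forbidden — Δl = +2 (E1 requires Δl = ±1)
(b) allowed
(c) forbidden — Δl = -2 (E1 requires Δl = ±1)
(d) allowed
(e) allowed
(f) allowed
(g) forbidden — Δl = -6 (E1 requires Δl = ±1)
(h) allowed
(i) allowed
Total allowed: 6 of 9.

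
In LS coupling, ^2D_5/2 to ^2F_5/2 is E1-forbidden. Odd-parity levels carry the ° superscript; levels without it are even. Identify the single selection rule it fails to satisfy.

parity

Parity must change: even → even — fails.
ΔS = 0: S: 1/2 → 1/2 — passes.
ΔL = 0, ±1 (not L=0↔0): L: 2 → 3, ΔL = +1 — passes.
ΔJ = 0, ±1 (not J=0↔0): J: 5/2 → 5/2, ΔJ = +0 — passes.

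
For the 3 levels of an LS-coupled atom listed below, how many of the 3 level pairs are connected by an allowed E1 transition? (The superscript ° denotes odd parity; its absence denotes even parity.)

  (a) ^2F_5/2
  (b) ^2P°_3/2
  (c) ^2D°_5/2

1

(a)–(b): forbidden (ΔL).
(a)–(c): allowed.
(b)–(c): forbidden (parity).
Allowed pairs: 1 of 3.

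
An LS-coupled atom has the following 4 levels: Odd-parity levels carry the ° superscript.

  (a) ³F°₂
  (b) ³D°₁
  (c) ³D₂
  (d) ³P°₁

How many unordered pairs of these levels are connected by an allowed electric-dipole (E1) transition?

3

(a)–(b): forbidden (parity).
(a)–(c): allowed.
(a)–(d): forbidden (parity, ΔL).
(b)–(c): allowed.
(b)–(d): forbidden (parity).
(c)–(d): allowed.
Allowed pairs: 3 of 6.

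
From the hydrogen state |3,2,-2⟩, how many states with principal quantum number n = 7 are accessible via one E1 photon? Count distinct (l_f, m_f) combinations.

4

E1 requires Δl = ±1, so l_f ∈ {1, 3}; with 0 ≤ l_f ≤ n_f−1 = 6, the allowed l_f values are {1, 3}.
For l_f = 1: m_f ∈ {m_i−1, m_i, m_i+1} ∩ [−1, 1] = {-1} → 1 state.
For l_f = 3: m_f ∈ {m_i−1, m_i, m_i+1} ∩ [−3, 3] = {-3, -2, -1} → 3 states.
Total: 4.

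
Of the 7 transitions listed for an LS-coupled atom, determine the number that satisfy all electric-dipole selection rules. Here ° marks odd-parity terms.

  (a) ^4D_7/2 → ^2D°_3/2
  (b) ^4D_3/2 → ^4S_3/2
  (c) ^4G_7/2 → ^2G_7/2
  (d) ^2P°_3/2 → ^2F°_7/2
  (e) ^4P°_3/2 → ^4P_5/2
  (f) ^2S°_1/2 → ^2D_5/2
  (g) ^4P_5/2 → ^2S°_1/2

(a) forbidden (ΔS, ΔJ fail)
(b) forbidden (parity, ΔL fail)
(c) forbidden (parity, ΔS fail)
(d) forbidden (parity, ΔL, ΔJ fail)
(e) allowed
(f) forbidden (ΔL, ΔJ fail)
(g) forbidden (ΔS, ΔJ fail)
Total allowed: 1 of 7.

1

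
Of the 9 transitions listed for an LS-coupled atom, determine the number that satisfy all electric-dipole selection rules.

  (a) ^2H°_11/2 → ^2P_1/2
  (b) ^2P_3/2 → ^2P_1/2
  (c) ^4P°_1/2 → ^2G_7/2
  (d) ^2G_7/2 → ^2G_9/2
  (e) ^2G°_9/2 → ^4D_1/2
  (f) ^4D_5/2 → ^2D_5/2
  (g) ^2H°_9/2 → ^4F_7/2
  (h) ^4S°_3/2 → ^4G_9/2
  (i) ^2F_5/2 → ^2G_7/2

0

(a) forbidden (ΔL, ΔJ fail)
(b) forbidden (parity fails)
(c) forbidden (ΔS, ΔL, ΔJ fail)
(d) forbidden (parity fails)
(e) forbidden (ΔS, ΔL, ΔJ fail)
(f) forbidden (parity, ΔS fail)
(g) forbidden (ΔS, ΔL fail)
(h) forbidden (ΔL, ΔJ fail)
(i) forbidden (parity fails)
Total allowed: 0 of 9.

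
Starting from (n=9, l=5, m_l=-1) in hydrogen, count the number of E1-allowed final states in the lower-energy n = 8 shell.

6

E1 requires Δl = ±1, so l_f ∈ {4, 6}; with 0 ≤ l_f ≤ n_f−1 = 7, the allowed l_f values are {4, 6}.
For l_f = 4: m_f ∈ {m_i−1, m_i, m_i+1} ∩ [−4, 4] = {-2, -1, 0} → 3 states.
For l_f = 6: m_f ∈ {m_i−1, m_i, m_i+1} ∩ [−6, 6] = {-2, -1, 0} → 3 states.
Total: 6.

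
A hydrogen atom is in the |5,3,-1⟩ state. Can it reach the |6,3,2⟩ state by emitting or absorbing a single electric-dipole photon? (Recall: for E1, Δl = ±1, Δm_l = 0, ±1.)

forbidden

l: 3 → 3 (Δl = +0). Δl = ±1 fails.
m_l: -1 → 2 (Δm_l = +3). |Δm_l| ≤ 1 fails.
The transition is electric-dipole forbidden.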